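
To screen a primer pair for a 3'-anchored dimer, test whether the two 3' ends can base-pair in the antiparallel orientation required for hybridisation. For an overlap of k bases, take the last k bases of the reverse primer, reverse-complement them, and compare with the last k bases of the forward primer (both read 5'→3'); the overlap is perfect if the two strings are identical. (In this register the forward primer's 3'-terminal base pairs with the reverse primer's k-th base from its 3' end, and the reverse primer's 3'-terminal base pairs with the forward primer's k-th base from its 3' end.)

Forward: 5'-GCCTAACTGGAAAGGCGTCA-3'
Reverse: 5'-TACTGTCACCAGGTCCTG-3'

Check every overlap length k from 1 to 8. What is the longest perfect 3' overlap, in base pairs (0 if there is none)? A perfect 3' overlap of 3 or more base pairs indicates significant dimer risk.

Last 8 bases (5'→3') — forward …AGGCGTCA, reverse …AGGTCCTG.
Reverse complement of the reverse primer's last 8 bases: CAGGACCT; its first k bases are the reverse complement of the reverse primer's last k bases, so a perfect k-base overlap needs the forward primer's last k bases to equal them.
Comparing (forward last k vs required): k=1: A vs C ✗; k=2: CA vs CA ✓; k=3: TCA vs CAG ✗; k=4: GTCA vs CAGG ✗; k=5: CGTCA vs CAGGA ✗; k=6: GCGTCA vs CAGGAC ✗; k=7: GGCGTCA vs CAGGACC ✗; k=8: AGGCGTCA vs CAGGACCT ✗.
Only k = 2 is perfect, so the longest perfect 3' overlap is 2.

Longest perfect overlap: 2 complementary base pairs; below the dimer-risk threshold (threshold 3).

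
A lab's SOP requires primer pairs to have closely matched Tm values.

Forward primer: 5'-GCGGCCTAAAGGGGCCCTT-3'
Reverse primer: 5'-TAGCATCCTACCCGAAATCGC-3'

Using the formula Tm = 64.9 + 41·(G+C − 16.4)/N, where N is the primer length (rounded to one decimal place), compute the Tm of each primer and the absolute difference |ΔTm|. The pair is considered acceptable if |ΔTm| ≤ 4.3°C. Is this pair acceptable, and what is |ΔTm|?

Forward: G+C = 13, N = 19 → Tm = 64.9 + 41·(13 − 16.4)/19 = 57.6°C.
Reverse: G+C = 11, N = 21 → Tm = 64.9 + 41·(11 − 16.4)/21 = 54.4°C.
|ΔTm| = |57.6 − 54.4| = 3.2°C, ≤ 4.3°C.

|ΔTm| = 3.2°C; the pair is acceptable.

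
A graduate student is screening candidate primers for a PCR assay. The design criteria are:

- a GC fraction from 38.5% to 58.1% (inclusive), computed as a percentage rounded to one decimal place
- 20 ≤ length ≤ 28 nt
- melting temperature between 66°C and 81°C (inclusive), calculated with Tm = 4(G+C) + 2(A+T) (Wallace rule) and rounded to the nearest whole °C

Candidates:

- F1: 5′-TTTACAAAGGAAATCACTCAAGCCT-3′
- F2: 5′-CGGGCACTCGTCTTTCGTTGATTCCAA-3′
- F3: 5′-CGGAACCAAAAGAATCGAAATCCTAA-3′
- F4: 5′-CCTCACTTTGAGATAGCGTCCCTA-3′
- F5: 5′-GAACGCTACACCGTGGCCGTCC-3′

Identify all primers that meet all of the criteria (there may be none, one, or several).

F1 (25 nt, A=10 T=6 G=3 C=6): GC 9/25 = 36.0%, outside 38.5–58.1% ✗; length 25 ✓; Tm = 2·16 + 4·9 = 68°C ✓ — fails.
F2 (27 nt, A=4 T=9 G=6 C=8): GC 14/27 = 51.9% ✓; length 27 ✓; Tm = 2·13 + 4·14 = 82°C, outside 66–81°C ✗ — fails.
F3 (26 nt, A=13 T=3 G=4 C=6): GC 10/26 = 38.5% ✓; length 26 ✓; Tm = 2·16 + 4·10 = 72°C ✓ — passes.
F4 (24 nt, A=5 T=7 G=4 C=8): GC 12/24 = 50.0% ✓; length 24 ✓; Tm = 2·12 + 4·12 = 72°C ✓ — passes.
F5 (22 nt, A=4 T=3 G=6 C=9): GC 15/22 = 68.2%, outside 38.5–58.1% ✗; length 22 ✓; Tm = 2·7 + 4·15 = 74°C ✓ — fails.

F3 and F4.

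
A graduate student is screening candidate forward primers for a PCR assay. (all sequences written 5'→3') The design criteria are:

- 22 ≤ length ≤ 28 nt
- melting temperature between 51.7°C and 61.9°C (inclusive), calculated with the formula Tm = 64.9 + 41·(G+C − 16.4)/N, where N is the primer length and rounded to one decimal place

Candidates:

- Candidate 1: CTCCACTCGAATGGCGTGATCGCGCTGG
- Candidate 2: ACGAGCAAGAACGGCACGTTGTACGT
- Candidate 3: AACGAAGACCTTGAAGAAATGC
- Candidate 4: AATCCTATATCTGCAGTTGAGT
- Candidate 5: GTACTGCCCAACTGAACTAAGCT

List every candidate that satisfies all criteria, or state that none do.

Candidate 2 and Candidate 5.

Candidate 1 (28 nt, A=4 T=6 G=9 C=9): length 28 ✓; Tm = 64.9 + 41·(18 − 16.4)/28 = 67.2°C, outside 51.7–61.9°C ✗ — fails.
Candidate 2 (26 nt, A=8 T=4 G=8 C=6): length 26 ✓; Tm = 64.9 + 41·(14 − 16.4)/26 = 61.1°C ✓ — passes.
Candidate 3 (22 nt, A=10 T=3 G=5 C=4): length 22 ✓; Tm = 64.9 + 41·(9 − 16.4)/22 = 51.1°C, outside 51.7–61.9°C ✗ — fails.
Candidate 4 (22 nt, A=6 T=8 G=4 C=4): length 22 ✓; Tm = 64.9 + 41·(8 − 16.4)/22 = 49.2°C, outside 51.7–61.9°C ✗ — fails.
Candidate 5 (23 nt, A=7 T=5 G=4 C=7): length 23 ✓; Tm = 64.9 + 41·(11 − 16.4)/23 = 55.3°C ✓ — passes.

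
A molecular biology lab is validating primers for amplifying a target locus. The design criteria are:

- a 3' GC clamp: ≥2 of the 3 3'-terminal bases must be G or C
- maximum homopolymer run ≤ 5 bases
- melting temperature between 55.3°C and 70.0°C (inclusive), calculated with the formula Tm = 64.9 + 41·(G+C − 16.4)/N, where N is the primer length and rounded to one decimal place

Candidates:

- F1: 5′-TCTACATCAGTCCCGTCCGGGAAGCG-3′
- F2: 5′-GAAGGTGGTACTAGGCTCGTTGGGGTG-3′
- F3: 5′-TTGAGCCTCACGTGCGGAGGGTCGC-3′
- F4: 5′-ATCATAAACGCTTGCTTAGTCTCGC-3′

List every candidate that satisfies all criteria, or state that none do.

F1, F2, F3 and F4.

F1 (26 nt, A=5 T=5 G=7 C=9): 3' end GCG has 3 G/C ✓; longest run = 3 ✓; Tm = 64.9 + 41·(16 − 16.4)/26 = 64.3°C ✓ — passes.
F2 (27 nt, A=4 T=7 G=13 C=3): 3' end GTG has 2 G/C ✓; longest run = 4 ✓; Tm = 64.9 + 41·(16 − 16.4)/27 = 64.3°C ✓ — passes.
F3 (25 nt, A=3 T=5 G=10 C=7): 3' end CGC has 3 G/C ✓; longest run = 3 ✓; Tm = 64.9 + 41·(17 − 16.4)/25 = 65.9°C ✓ — passes.
F4 (25 nt, A=6 T=8 G=4 C=7): 3' end CGC has 3 G/C ✓; longest run = 3 ✓; Tm = 64.9 + 41·(11 − 16.4)/25 = 56.0°C ✓ — passes.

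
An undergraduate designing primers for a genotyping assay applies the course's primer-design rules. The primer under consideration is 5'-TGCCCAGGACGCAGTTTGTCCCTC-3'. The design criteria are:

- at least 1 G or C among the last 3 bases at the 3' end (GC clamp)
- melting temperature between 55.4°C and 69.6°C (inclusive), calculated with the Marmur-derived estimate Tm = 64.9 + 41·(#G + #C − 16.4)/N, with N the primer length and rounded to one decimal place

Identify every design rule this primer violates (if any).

Base counts: A=3, T=6, G=6, C=9 (length 24).
GC clamp: 3' end CTC has 2 G/C ✓
Tm: Tm = 64.9 + 41·(15 − 16.4)/24 = 62.5°C ✓

Meets all criteria.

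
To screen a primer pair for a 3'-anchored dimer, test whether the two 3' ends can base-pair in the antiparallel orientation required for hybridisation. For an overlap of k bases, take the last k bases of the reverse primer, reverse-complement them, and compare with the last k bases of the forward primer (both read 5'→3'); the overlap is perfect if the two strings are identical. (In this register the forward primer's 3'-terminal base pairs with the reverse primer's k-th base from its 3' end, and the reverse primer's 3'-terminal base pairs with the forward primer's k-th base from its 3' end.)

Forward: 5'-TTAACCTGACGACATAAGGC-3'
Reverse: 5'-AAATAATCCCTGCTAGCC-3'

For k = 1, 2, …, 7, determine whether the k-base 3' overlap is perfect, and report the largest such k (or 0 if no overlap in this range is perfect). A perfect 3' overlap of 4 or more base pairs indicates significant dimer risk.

Longest perfect overlap: 3 complementary base pairs; below the dimer-risk threshold (threshold 4).

Last 7 bases (5'→3') — forward …ATAAGGC, reverse …GCTAGCC.
Reverse complement of the reverse primer's last 7 bases: GGCTAGC; its first k bases are the reverse complement of the reverse primer's last k bases, so a perfect k-base overlap needs the forward primer's last k bases to equal them.
Comparing (forward last k vs required): k=1: C vs G ✗; k=2: GC vs GG ✗; k=3: GGC vs GGC ✓; k=4: AGGC vs GGCT ✗; k=5: AAGGC vs GGCTA ✗; k=6: TAAGGC vs GGCTAG ✗; k=7: ATAAGGC vs GGCTAGC ✗.
Only k = 3 is perfect, so the longest perfect 3' overlap is 3.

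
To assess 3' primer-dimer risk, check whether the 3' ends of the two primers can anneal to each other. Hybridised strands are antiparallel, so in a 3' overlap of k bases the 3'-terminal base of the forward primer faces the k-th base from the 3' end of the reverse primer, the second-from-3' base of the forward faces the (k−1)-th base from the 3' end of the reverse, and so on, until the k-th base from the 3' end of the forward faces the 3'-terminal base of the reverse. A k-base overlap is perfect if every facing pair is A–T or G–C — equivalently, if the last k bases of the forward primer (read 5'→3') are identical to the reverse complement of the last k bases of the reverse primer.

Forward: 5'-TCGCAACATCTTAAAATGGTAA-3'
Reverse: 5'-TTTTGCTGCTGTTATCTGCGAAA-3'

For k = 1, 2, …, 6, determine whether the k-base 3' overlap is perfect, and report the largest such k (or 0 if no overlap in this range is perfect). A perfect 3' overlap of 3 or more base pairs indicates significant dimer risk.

Longest perfect overlap: 0 complementary base pairs; below the dimer-risk threshold (threshold 3).

Last 6 bases (5'→3') — forward …TGGTAA, reverse …GCGAAA.
Reverse complement of the reverse primer's last 6 bases: TTTCGC; its first k bases are the reverse complement of the reverse primer's last k bases, so a perfect k-base overlap needs the forward primer's last k bases to equal them.
Comparing (forward last k vs required): k=1: A vs T ✗; k=2: AA vs TT ✗; k=3: TAA vs TTT ✗; k=4: GTAA vs TTTC ✗; k=5: GGTAA vs TTTCG ✗; k=6: TGGTAA vs TTTCGC ✗.
No overlap length from 1 to 6 is perfect, so the longest perfect 3' overlap is 0.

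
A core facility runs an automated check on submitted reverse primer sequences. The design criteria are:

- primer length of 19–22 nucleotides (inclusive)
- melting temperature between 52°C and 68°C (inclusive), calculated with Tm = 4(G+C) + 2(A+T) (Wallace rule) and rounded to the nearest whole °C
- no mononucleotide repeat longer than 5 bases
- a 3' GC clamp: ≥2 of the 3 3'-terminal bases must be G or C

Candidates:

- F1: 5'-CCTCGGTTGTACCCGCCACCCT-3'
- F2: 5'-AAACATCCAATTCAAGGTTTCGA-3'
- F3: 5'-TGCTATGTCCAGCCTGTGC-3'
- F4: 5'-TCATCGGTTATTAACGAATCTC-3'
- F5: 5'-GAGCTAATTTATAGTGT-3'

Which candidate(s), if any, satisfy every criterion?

F1 (22 nt, A=2 T=5 G=4 C=11): length 22 ✓; Tm = 2·7 + 4·15 = 74°C, outside 52–68°C ✗; longest run = 3 ✓; 3' end CCT has 2 G/C ✓ — fails.
F2 (23 nt, A=9 T=6 G=3 C=5): length 23, outside 19–22 ✗; Tm = 2·15 + 4·8 = 62°C ✓; longest run = 3 ✓; 3' end CGA has 2 G/C ✓ — fails.
F3 (19 nt, A=2 T=6 G=5 C=6): length 19 ✓; Tm = 2·8 + 4·11 = 60°C ✓; longest run = 2 ✓; 3' end TGC has 2 G/C ✓ — passes.
F4 (22 nt, A=6 T=8 G=3 C=5): length 22 ✓; Tm = 2·14 + 4·8 = 60°C ✓; longest run = 2 ✓; 3' end CTC has 2 G/C ✓ — passes.
F5 (17 nt, A=5 T=7 G=4 C=1): length 17, outside 19–22 ✗; Tm = 2·12 + 4·5 = 44°C, outside 52–68°C ✗; longest run = 3 ✓; 3' end TGT has 1 G/C, need ≥2 ✗ — fails.

F3 and F4.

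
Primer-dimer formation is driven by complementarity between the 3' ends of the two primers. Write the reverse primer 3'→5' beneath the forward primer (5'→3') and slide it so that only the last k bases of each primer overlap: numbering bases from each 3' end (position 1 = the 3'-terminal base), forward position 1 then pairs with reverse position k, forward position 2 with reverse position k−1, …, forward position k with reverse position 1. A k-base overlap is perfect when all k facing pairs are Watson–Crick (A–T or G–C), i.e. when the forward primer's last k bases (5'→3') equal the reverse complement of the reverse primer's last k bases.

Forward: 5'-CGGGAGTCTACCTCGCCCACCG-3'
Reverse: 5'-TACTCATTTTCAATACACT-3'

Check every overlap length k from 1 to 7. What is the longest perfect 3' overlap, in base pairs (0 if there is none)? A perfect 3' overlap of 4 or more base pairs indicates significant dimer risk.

Last 7 bases (5'→3') — forward …CCCACCG, reverse …ATACACT.
Reverse complement of the reverse primer's last 7 bases: AGTGTAT; its first k bases are the reverse complement of the reverse primer's last k bases, so a perfect k-base overlap needs the forward primer's last k bases to equal them.
Comparing (forward last k vs required): k=1: G vs A ✗; k=2: CG vs AG ✗; k=3: CCG vs AGT ✗; k=4: ACCG vs AGTG ✗; k=5: CACCG vs AGTGT ✗; k=6: CCACCG vs AGTGTA ✗; k=7: CCCACCG vs AGTGTAT ✗.
No overlap length from 1 to 7 is perfect, so the longest perfect 3' overlap is 0.

Longest perfect overlap: 0 complementary base pairs; below the dimer-risk threshold (threshold 4).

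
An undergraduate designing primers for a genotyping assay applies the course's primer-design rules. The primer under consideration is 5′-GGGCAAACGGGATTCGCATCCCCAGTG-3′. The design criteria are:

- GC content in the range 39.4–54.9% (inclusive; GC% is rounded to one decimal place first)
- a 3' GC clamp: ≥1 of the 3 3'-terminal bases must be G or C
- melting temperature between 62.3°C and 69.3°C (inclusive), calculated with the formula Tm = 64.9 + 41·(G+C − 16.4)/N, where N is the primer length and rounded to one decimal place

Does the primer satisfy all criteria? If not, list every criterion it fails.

Base counts: A=6, T=4, G=9, C=8 (length 27).
GC content: GC 17/27 = 63.0%, outside 39.4–54.9% ✗
GC clamp: 3' end GTG has 2 G/C ✓
Tm: Tm = 64.9 + 41·(17 − 16.4)/27 = 65.8°C ✓

Fails: GC content.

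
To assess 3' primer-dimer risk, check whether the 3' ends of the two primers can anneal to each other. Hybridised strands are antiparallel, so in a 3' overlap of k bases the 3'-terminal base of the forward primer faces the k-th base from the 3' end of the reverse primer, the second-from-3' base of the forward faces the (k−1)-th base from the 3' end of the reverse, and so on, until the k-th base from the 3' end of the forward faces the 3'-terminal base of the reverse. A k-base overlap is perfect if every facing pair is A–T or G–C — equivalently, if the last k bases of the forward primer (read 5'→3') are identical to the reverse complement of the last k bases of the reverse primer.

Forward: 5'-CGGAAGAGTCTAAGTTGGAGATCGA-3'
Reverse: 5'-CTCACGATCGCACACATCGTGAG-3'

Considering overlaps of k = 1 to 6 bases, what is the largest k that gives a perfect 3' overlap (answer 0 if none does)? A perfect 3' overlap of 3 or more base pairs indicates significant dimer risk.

Last 6 bases (5'→3') — forward …GATCGA, reverse …CGTGAG.
Reverse complement of the reverse primer's last 6 bases: CTCACG; its first k bases are the reverse complement of the reverse primer's last k bases, so a perfect k-base overlap needs the forward primer's last k bases to equal them.
Comparing (forward last k vs required): k=1: A vs C ✗; k=2: GA vs CT ✗; k=3: CGA vs CTC ✗; k=4: TCGA vs CTCA ✗; k=5: ATCGA vs CTCAC ✗; k=6: GATCGA vs CTCACG ✗.
No overlap length from 1 to 6 is perfect, so the longest perfect 3' overlap is 0.

Longest perfect overlap: 0 complementary base pairs; below the dimer-risk threshold (threshold 3).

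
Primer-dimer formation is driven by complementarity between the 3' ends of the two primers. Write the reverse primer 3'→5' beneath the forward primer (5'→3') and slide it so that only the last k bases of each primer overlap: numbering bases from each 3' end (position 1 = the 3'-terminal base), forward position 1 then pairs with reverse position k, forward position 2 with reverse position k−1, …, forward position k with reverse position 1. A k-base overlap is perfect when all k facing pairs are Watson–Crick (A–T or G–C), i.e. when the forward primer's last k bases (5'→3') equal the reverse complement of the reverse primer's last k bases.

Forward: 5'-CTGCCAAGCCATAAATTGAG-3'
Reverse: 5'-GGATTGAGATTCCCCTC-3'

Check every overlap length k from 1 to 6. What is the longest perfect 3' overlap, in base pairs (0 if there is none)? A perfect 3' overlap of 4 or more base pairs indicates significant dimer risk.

Last 6 bases (5'→3') — forward …ATTGAG, reverse …CCCCTC.
Reverse complement of the reverse primer's last 6 bases: GAGGGG; its first k bases are the reverse complement of the reverse primer's last k bases, so a perfect k-base overlap needs the forward primer's last k bases to equal them.
Comparing (forward last k vs required): k=1: G vs G ✓; k=2: AG vs GA ✗; k=3: GAG vs GAG ✓; k=4: TGAG vs GAGG ✗; k=5: TTGAG vs GAGGG ✗; k=6: ATTGAG vs GAGGGG ✗.
Perfect overlaps at k = 1, 3; the largest is 3.

Longest perfect overlap: 3 complementary base pairs; below the dimer-risk threshold (threshold 4).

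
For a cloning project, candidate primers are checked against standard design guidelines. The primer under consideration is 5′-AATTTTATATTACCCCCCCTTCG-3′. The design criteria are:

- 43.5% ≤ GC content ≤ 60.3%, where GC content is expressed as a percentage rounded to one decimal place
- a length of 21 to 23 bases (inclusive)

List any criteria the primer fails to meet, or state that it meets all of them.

Base counts: A=5, T=9, G=1, C=8 (length 23).
GC content: GC 9/23 = 39.1%, outside 43.5–60.3% ✗
length: length 23 ✓

Fails: GC content.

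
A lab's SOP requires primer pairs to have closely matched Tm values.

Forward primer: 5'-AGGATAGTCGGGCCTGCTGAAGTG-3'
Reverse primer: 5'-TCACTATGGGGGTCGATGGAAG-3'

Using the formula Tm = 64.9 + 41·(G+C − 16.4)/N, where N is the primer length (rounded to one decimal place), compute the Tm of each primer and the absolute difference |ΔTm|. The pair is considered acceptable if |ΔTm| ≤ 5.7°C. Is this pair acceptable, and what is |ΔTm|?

Forward: G+C = 14, N = 24 → Tm = 64.9 + 41·(14 − 16.4)/24 = 60.8°C.
Reverse: G+C = 12, N = 22 → Tm = 64.9 + 41·(12 − 16.4)/22 = 56.7°C.
|ΔTm| = |60.8 − 56.7| = 4.1°C, ≤ 5.7°C.

|ΔTm| = 4.1°C; the pair is acceptable.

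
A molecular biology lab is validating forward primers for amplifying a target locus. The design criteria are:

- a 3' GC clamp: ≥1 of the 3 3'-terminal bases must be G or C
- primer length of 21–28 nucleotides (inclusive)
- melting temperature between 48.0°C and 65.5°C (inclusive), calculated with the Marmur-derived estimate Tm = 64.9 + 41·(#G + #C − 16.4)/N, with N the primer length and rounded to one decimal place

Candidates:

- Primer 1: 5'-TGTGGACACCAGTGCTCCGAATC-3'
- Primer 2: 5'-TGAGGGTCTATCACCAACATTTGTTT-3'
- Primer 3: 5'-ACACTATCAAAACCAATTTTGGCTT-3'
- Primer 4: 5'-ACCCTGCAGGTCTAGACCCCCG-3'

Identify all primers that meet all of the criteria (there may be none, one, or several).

Primer 1, Primer 3 and Primer 4.

Primer 1 (23 nt, A=5 T=5 G=6 C=7): 3' end ATC has 1 G/C ✓; length 23 ✓; Tm = 64.9 + 41·(13 − 16.4)/23 = 58.8°C ✓ — passes.
Primer 2 (26 nt, A=6 T=10 G=5 C=5): 3' end TTT has 0 G/C, need ≥1 ✗; length 26 ✓; Tm = 64.9 + 41·(10 − 16.4)/26 = 54.8°C ✓ — fails.
Primer 3 (25 nt, A=9 T=8 G=2 C=6): 3' end CTT has 1 G/C ✓; length 25 ✓; Tm = 64.9 + 41·(8 − 16.4)/25 = 51.1°C ✓ — passes.
Primer 4 (22 nt, A=4 T=3 G=5 C=10): 3' end CCG has 3 G/C ✓; length 22 ✓; Tm = 64.9 + 41·(15 − 16.4)/22 = 62.3°C ✓ — passes.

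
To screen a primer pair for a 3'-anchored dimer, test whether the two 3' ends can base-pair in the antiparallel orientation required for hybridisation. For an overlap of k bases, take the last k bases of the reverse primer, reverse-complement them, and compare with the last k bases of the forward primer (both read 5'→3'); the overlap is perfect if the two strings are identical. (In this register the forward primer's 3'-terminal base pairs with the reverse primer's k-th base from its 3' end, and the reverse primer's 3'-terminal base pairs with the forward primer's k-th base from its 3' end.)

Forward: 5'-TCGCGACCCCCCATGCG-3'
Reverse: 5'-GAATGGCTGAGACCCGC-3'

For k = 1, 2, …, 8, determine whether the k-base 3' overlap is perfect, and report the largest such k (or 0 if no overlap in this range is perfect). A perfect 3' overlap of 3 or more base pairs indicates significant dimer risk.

Last 8 bases (5'→3') — forward …CCCATGCG, reverse …AGACCCGC.
Reverse complement of the reverse primer's last 8 bases: GCGGGTCT; its first k bases are the reverse complement of the reverse primer's last k bases, so a perfect k-base overlap needs the forward primer's last k bases to equal them.
Comparing (forward last k vs required): k=1: G vs G ✓; k=2: CG vs GC ✗; k=3: GCG vs GCG ✓; k=4: TGCG vs GCGG ✗; k=5: ATGCG vs GCGGG ✗; k=6: CATGCG vs GCGGGT ✗; k=7: CCATGCG vs GCGGGTC ✗; k=8: CCCATGCG vs GCGGGTCT ✗.
Perfect overlaps at k = 1, 3; the largest is 3.

Longest perfect overlap: 3 complementary base pairs; significant dimer risk (threshold 3).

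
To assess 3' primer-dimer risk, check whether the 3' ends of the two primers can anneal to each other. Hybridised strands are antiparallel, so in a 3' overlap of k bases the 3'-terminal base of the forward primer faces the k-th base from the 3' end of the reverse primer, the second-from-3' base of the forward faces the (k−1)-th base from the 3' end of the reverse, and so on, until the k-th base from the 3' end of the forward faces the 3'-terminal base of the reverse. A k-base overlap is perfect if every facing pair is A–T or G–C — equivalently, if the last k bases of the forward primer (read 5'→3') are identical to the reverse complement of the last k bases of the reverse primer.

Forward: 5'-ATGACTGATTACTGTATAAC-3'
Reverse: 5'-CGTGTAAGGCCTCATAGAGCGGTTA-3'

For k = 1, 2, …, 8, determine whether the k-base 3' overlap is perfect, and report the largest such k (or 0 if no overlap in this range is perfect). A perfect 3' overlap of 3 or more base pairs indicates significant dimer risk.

Last 8 bases (5'→3') — forward …TGTATAAC, reverse …AGCGGTTA.
Reverse complement of the reverse primer's last 8 bases: TAACCGCT; its first k bases are the reverse complement of the reverse primer's last k bases, so a perfect k-base overlap needs the forward primer's last k bases to equal them.
Comparing (forward last k vs required): k=1: C vs T ✗; k=2: AC vs TA ✗; k=3: AAC vs TAA ✗; k=4: TAAC vs TAAC ✓; k=5: ATAAC vs TAACC ✗; k=6: TATAAC vs TAACCG ✗; k=7: GTATAAC vs TAACCGC ✗; k=8: TGTATAAC vs TAACCGCT ✗.
Only k = 4 is perfect, so the longest perfect 3' overlap is 4.

Longest perfect overlap: 4 complementary base pairs; significant dimer risk (threshold 3).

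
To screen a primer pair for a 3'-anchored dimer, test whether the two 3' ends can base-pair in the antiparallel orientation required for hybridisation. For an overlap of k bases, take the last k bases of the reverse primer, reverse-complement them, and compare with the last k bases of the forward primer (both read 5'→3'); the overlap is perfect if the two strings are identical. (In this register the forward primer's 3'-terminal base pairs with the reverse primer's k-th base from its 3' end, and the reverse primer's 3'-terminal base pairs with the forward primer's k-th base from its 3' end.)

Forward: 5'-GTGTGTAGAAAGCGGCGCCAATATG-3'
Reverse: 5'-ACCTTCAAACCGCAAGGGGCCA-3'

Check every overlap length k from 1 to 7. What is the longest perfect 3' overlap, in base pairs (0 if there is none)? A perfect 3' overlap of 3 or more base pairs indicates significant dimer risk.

Last 7 bases (5'→3') — forward …CAATATG, reverse …GGGGCCA.
Reverse complement of the reverse primer's last 7 bases: TGGCCCC; its first k bases are the reverse complement of the reverse primer's last k bases, so a perfect k-base overlap needs the forward primer's last k bases to equal them.
Comparing (forward last k vs required): k=1: G vs T ✗; k=2: TG vs TG ✓; k=3: ATG vs TGG ✗; k=4: TATG vs TGGC ✗; k=5: ATATG vs TGGCC ✗; k=6: AATATG vs TGGCCC ✗; k=7: CAATATG vs TGGCCCC ✗.
Only k = 2 is perfect, so the longest perfect 3' overlap is 2.

Longest perfect overlap: 2 complementary base pairs; below the dimer-risk threshold (threshold 3).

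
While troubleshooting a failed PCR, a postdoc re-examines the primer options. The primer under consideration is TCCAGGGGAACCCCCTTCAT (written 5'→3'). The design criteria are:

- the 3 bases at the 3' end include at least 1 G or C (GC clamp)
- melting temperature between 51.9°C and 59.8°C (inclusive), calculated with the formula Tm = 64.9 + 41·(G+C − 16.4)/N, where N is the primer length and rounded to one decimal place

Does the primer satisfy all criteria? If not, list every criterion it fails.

Meets all criteria.

Base counts: A=4, T=4, G=4, C=8 (length 20).
GC clamp: 3' end CAT has 1 G/C ✓
Tm: Tm = 64.9 + 41·(12 − 16.4)/20 = 55.9°C ✓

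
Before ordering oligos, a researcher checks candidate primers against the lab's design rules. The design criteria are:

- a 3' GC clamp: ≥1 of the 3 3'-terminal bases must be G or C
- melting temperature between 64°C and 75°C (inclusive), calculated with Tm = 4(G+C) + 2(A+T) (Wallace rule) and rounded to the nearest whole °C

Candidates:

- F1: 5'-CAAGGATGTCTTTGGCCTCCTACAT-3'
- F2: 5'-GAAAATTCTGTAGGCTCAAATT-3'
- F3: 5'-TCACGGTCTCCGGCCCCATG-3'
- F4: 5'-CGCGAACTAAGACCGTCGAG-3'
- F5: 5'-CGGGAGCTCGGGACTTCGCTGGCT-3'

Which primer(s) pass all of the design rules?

F1, F3 and F4.

F1 (25 nt, A=5 T=8 G=5 C=7): 3' end CAT has 1 G/C ✓; Tm = 2·13 + 4·12 = 74°C ✓ — passes.
F2 (22 nt, A=8 T=7 G=4 C=3): 3' end ATT has 0 G/C, need ≥1 ✗; Tm = 2·15 + 4·7 = 58°C, outside 64–75°C ✗ — fails.
F3 (20 nt, A=2 T=4 G=5 C=9): 3' end ATG has 1 G/C ✓; Tm = 2·6 + 4·14 = 68°C ✓ — passes.
F4 (20 nt, A=6 T=2 G=6 C=6): 3' end GAG has 2 G/C ✓; Tm = 2·8 + 4·12 = 64°C ✓ — passes.
F5 (24 nt, A=2 T=5 G=10 C=7): 3' end GCT has 2 G/C ✓; Tm = 2·7 + 4·17 = 82°C, outside 64–75°C ✗ — fails.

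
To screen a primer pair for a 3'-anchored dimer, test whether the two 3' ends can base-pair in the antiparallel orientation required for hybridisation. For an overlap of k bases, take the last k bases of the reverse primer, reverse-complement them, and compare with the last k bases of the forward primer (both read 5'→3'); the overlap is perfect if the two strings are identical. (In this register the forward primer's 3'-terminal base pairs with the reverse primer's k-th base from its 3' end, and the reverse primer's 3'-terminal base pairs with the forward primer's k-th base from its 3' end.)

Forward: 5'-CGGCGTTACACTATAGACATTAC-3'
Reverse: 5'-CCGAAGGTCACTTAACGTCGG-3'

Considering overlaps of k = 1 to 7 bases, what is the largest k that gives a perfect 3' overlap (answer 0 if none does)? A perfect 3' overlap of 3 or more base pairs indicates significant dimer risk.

Last 7 bases (5'→3') — forward …ACATTAC, reverse …ACGTCGG.
Reverse complement of the reverse primer's last 7 bases: CCGACGT; its first k bases are the reverse complement of the reverse primer's last k bases, so a perfect k-base overlap needs the forward primer's last k bases to equal them.
Comparing (forward last k vs required): k=1: C vs C ✓; k=2: AC vs CC ✗; k=3: TAC vs CCG ✗; k=4: TTAC vs CCGA ✗; k=5: ATTAC vs CCGAC ✗; k=6: CATTAC vs CCGACG ✗; k=7: ACATTAC vs CCGACGT ✗.
Only k = 1 is perfect, so the longest perfect 3' overlap is 1.

Longest perfect overlap: 1 complementary base pair; below the dimer-risk threshold (threshold 3).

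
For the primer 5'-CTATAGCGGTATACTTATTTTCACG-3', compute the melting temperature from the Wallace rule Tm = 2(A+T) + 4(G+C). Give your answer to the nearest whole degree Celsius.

Base counts: A=6, T=10, G=4, C=5 (length 25).
Tm = 2·(6+10) + 4·(4+5) = 2·16 + 4·9 = 32 + 36 = 68°C.

68°C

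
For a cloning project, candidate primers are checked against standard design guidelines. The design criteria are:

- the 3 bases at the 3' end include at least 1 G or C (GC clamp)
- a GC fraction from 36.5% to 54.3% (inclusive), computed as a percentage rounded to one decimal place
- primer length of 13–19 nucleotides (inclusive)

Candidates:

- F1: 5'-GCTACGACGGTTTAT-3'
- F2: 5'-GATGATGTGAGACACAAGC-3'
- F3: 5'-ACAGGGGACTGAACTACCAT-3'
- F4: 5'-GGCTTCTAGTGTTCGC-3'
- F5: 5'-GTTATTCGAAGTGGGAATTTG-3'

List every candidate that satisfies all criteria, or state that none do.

F1 (15 nt, A=3 T=5 G=4 C=3): 3' end TAT has 0 G/C, need ≥1 ✗; GC 7/15 = 46.7% ✓; length 15 ✓ — fails.
F2 (19 nt, A=7 T=3 G=6 C=3): 3' end AGC has 2 G/C ✓; GC 9/19 = 47.4% ✓; length 19 ✓ — passes.
F3 (20 nt, A=7 T=3 G=5 C=5): 3' end CAT has 1 G/C ✓; GC 10/20 = 50.0% ✓; length 20, outside 13–19 ✗ — fails.
F4 (16 nt, A=1 T=6 G=5 C=4): 3' end CGC has 3 G/C ✓; GC 9/16 = 56.3%, outside 36.5–54.3% ✗; length 16 ✓ — fails.
F5 (21 nt, A=5 T=8 G=7 C=1): 3' end TTG has 1 G/C ✓; GC 8/21 = 38.1% ✓; length 21, outside 13–19 ✗ — fails.

F2 only.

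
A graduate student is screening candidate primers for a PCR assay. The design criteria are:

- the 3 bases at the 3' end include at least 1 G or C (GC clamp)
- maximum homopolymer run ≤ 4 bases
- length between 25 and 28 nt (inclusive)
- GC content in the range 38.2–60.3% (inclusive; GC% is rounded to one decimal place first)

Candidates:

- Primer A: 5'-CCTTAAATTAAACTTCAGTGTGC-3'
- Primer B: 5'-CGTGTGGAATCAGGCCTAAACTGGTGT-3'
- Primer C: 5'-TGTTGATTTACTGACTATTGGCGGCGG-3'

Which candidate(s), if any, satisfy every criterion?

Primer A (23 nt, A=7 T=8 G=3 C=5): 3' end TGC has 2 G/C ✓; longest run = 3 ✓; length 23, outside 25–28 ✗; GC 8/23 = 34.8%, outside 38.2–60.3% ✗ — fails.
Primer B (27 nt, A=6 T=7 G=9 C=5): 3' end TGT has 1 G/C ✓; longest run = 3 ✓; length 27 ✓; GC 14/27 = 51.9% ✓ — passes.
Primer C (27 nt, A=4 T=10 G=9 C=4): 3' end CGG has 3 G/C ✓; longest run = 3 ✓; length 27 ✓; GC 13/27 = 48.1% ✓ — passes.

Primer B and Primer C.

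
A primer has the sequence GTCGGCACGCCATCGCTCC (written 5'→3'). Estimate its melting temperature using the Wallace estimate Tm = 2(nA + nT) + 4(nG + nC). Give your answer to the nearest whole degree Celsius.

66°C

Base counts: A=2, T=3, G=5, C=9 (length 19).
Tm = 2·(2+3) + 4·(5+9) = 2·5 + 4·14 = 10 + 56 = 66°C.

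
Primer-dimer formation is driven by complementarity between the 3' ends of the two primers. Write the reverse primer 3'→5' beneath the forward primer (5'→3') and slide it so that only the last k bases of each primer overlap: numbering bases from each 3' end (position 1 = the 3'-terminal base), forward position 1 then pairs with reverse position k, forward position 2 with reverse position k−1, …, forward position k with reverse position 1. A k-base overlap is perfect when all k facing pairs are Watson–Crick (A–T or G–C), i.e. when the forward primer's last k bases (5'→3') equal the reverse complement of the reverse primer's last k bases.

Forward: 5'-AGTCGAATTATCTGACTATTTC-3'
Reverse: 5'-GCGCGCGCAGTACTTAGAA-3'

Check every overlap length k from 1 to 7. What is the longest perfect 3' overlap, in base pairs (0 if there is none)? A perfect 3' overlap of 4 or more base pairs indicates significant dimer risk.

Longest perfect overlap: 3 complementary base pairs; below the dimer-risk threshold (threshold 4).

Last 7 bases (5'→3') — forward …CTATTTC, reverse …CTTAGAA.
Reverse complement of the reverse primer's last 7 bases: TTCTAAG; its first k bases are the reverse complement of the reverse primer's last k bases, so a perfect k-base overlap needs the forward primer's last k bases to equal them.
Comparing (forward last k vs required): k=1: C vs T ✗; k=2: TC vs TT ✗; k=3: TTC vs TTC ✓; k=4: TTTC vs TTCT ✗; k=5: ATTTC vs TTCTA ✗; k=6: TATTTC vs TTCTAA ✗; k=7: CTATTTC vs TTCTAAG ✗.
Only k = 3 is perfect, so the longest perfect 3' overlap is 3.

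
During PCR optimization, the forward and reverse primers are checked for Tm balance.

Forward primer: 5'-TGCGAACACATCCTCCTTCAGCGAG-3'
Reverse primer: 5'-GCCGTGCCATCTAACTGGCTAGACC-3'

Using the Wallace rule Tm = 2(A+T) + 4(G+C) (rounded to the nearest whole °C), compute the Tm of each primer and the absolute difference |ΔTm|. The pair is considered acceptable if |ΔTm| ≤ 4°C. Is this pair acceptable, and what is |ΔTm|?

Forward: A=6 T=5 G=5 C=9 → Tm = 2·11 + 4·14 = 78°C.
Reverse: A=5 T=5 G=6 C=9 → Tm = 2·10 + 4·15 = 80°C.
|ΔTm| = |78 − 80| = 2°C, ≤ 4°C.

|ΔTm| = 2°C; the pair is acceptable.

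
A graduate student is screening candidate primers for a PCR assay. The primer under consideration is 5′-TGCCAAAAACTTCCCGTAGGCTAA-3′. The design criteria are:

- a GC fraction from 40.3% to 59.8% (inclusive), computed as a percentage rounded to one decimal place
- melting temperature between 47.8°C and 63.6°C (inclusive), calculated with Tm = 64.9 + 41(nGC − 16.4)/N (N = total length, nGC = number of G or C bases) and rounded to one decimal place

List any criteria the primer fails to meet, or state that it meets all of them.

Meets all criteria.

Base counts: A=8, T=5, G=4, C=7 (length 24).
GC content: GC 11/24 = 45.8% ✓
Tm: Tm = 64.9 + 41·(11 − 16.4)/24 = 55.7°C ✓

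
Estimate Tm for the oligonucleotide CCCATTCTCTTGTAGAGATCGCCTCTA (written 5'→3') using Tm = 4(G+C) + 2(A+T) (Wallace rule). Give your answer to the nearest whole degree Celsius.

80°C

Base counts: A=5, T=9, G=4, C=9 (length 27).
Tm = 2·(5+9) + 4·(4+9) = 2·14 + 4·13 = 28 + 52 = 80°C.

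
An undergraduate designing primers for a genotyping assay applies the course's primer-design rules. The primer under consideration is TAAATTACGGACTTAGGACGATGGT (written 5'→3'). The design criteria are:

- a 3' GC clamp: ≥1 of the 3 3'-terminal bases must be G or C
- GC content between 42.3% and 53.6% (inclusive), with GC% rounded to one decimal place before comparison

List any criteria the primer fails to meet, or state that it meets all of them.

Fails: GC content.

Base counts: A=8, T=7, G=7, C=3 (length 25).
GC clamp: 3' end GGT has 2 G/C ✓
GC content: GC 10/25 = 40.0%, outside 42.3–53.6% ✗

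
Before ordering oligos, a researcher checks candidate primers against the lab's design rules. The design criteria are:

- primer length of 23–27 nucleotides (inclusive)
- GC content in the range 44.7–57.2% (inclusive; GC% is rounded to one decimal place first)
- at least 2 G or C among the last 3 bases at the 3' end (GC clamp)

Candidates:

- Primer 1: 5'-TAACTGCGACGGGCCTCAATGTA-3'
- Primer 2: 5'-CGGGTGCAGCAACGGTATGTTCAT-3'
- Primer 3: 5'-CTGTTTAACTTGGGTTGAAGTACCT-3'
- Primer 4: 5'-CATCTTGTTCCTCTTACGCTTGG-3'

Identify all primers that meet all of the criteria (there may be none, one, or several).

Primer 1 (23 nt, A=6 T=5 G=6 C=6): length 23 ✓; GC 12/23 = 52.2% ✓; 3' end GTA has 1 G/C, need ≥2 ✗ — fails.
Primer 2 (24 nt, A=5 T=6 G=8 C=5): length 24 ✓; GC 13/24 = 54.2% ✓; 3' end CAT has 1 G/C, need ≥2 ✗ — fails.
Primer 3 (25 nt, A=5 T=10 G=6 C=4): length 25 ✓; GC 10/25 = 40.0%, outside 44.7–57.2% ✗; 3' end CCT has 2 G/C ✓ — fails.
Primer 4 (23 nt, A=2 T=10 G=4 C=7): length 23 ✓; GC 11/23 = 47.8% ✓; 3' end TGG has 2 G/C ✓ — passes.

Primer 4 only.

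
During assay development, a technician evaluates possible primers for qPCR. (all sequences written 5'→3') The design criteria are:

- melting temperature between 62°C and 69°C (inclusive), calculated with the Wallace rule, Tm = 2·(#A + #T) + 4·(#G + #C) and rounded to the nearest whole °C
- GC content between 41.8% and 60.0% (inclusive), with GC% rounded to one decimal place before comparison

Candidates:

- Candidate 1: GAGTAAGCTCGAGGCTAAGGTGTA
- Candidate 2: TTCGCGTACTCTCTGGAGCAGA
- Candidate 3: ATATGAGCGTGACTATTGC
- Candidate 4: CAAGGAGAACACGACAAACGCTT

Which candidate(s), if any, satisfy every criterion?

Candidate 2 and Candidate 4.

Candidate 1 (24 nt, A=7 T=5 G=9 C=3): Tm = 2·12 + 4·12 = 72°C, outside 62–69°C ✗; GC 12/24 = 50.0% ✓ — fails.
Candidate 2 (22 nt, A=4 T=6 G=6 C=6): Tm = 2·10 + 4·12 = 68°C ✓; GC 12/22 = 54.5% ✓ — passes.
Candidate 3 (19 nt, A=5 T=6 G=5 C=3): Tm = 2·11 + 4·8 = 54°C, outside 62–69°C ✗; GC 8/19 = 42.1% ✓ — fails.
Candidate 4 (23 nt, A=10 T=2 G=5 C=6): Tm = 2·12 + 4·11 = 68°C ✓; GC 11/23 = 47.8% ✓ — passes.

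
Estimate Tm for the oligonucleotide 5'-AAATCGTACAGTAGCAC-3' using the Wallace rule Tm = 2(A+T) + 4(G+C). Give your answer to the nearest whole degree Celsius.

48°C

Base counts: A=7, T=3, G=3, C=4 (length 17).
Tm = 2·(7+3) + 4·(3+4) = 2·10 + 4·7 = 20 + 28 = 48°C.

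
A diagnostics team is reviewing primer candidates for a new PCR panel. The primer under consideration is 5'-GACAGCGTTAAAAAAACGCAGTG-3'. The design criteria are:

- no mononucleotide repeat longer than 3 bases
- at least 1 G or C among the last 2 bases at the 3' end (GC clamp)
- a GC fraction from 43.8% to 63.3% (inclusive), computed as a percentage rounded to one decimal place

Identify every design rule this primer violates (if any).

Base counts: A=10, T=3, G=6, C=4 (length 23).
homopolymer run: longest run = 7, exceeds 3 ✗
GC clamp: 3' end TG has 1 G/C ✓
GC content: GC 10/23 = 43.5%, outside 43.8–63.3% ✗

Fails: homopolymer run, GC content.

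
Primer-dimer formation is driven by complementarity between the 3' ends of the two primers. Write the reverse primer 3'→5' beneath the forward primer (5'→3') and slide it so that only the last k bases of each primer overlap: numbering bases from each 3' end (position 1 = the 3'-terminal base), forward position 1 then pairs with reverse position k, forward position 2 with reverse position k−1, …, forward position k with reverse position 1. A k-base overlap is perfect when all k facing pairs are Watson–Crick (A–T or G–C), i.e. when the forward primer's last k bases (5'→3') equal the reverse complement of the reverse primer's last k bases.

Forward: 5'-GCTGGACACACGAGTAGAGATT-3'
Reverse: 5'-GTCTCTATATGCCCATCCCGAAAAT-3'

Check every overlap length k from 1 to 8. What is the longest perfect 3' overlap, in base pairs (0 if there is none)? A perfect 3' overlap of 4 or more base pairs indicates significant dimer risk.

Longest perfect overlap: 3 complementary base pairs; below the dimer-risk threshold (threshold 4).

Last 8 bases (5'→3') — forward …TAGAGATT, reverse …CCGAAAAT.
Reverse complement of the reverse primer's last 8 bases: ATTTTCGG; its first k bases are the reverse complement of the reverse primer's last k bases, so a perfect k-base overlap needs the forward primer's last k bases to equal them.
Comparing (forward last k vs required): k=1: T vs A ✗; k=2: TT vs AT ✗; k=3: ATT vs ATT ✓; k=4: GATT vs ATTT ✗; k=5: AGATT vs ATTTT ✗; k=6: GAGATT vs ATTTTC ✗; k=7: AGAGATT vs ATTTTCG ✗; k=8: TAGAGATT vs ATTTTCGG ✗.
Only k = 3 is perfect, so the longest perfect 3' overlap is 3.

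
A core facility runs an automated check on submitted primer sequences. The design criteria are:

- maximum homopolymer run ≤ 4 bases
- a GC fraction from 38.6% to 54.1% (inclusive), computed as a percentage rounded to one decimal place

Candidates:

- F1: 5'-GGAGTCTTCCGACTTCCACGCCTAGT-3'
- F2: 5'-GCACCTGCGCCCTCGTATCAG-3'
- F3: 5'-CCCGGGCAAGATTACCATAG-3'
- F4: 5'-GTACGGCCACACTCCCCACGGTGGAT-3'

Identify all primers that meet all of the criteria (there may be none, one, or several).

F1 (26 nt, A=4 T=7 G=6 C=9): longest run = 2 ✓; GC 15/26 = 57.7%, outside 38.6–54.1% ✗ — fails.
F2 (21 nt, A=3 T=4 G=5 C=9): longest run = 3 ✓; GC 14/21 = 66.7%, outside 38.6–54.1% ✗ — fails.
F3 (20 nt, A=6 T=3 G=5 C=6): longest run = 3 ✓; GC 11/20 = 55.0%, outside 38.6–54.1% ✗ — fails.
F4 (26 nt, A=5 T=4 G=7 C=10): longest run = 4 ✓; GC 17/26 = 65.4%, outside 38.6–54.1% ✗ — fails.

None of the candidates satisfy all criteria.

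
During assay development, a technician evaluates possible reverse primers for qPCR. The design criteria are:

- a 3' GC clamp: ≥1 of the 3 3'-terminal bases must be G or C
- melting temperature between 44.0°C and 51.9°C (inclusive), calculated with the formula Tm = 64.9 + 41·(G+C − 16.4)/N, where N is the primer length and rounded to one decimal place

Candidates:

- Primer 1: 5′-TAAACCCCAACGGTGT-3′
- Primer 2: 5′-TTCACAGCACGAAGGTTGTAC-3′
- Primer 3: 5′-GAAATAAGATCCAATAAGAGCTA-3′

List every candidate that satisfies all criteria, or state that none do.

Primer 3 only.

Primer 1 (16 nt, A=5 T=3 G=3 C=5): 3' end TGT has 1 G/C ✓; Tm = 64.9 + 41·(8 − 16.4)/16 = 43.4°C, outside 44.0–51.9°C ✗ — fails.
Primer 2 (21 nt, A=6 T=5 G=5 C=5): 3' end TAC has 1 G/C ✓; Tm = 64.9 + 41·(10 − 16.4)/21 = 52.4°C, outside 44.0–51.9°C ✗ — fails.
Primer 3 (23 nt, A=12 T=4 G=4 C=3): 3' end CTA has 1 G/C ✓; Tm = 64.9 + 41·(7 − 16.4)/23 = 48.1°C ✓ — passes.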